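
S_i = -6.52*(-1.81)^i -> [-6.52, 11.8, -21.36, 38.66, -69.98]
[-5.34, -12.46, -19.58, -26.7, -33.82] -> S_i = -5.34 + -7.12*i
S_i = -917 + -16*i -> [-917, -933, -949, -965, -981]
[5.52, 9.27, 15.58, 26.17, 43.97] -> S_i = 5.52*1.68^i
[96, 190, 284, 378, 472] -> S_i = 96 + 94*i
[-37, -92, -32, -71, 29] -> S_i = Random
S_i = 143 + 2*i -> [143, 145, 147, 149, 151]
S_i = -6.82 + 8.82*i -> [-6.82, 2.0, 10.82, 19.64, 28.46]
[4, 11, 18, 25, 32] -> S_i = 4 + 7*i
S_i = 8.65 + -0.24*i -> [8.65, 8.41, 8.17, 7.93, 7.69]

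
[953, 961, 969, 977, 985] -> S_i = 953 + 8*i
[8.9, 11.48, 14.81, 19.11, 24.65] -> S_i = 8.90*1.29^i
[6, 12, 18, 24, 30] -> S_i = 6 + 6*i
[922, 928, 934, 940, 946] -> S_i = 922 + 6*i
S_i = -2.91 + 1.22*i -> [-2.91, -1.69, -0.47, 0.75, 1.97]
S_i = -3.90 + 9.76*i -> [-3.9, 5.86, 15.62, 25.38, 35.14]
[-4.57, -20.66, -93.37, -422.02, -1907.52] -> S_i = -4.57*4.52^i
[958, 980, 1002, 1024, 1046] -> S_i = 958 + 22*i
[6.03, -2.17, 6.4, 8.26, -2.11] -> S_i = Random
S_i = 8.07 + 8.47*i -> [8.07, 16.54, 25.01, 33.48, 41.95]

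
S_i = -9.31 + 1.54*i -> [-9.31, -7.77, -6.23, -4.69, -3.15]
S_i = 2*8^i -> [2, 16, 128, 1024, 8192]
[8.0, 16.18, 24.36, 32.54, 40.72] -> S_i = 8.00 + 8.18*i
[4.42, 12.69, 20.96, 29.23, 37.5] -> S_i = 4.42 + 8.27*i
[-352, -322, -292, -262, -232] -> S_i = -352 + 30*i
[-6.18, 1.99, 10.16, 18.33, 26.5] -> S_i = -6.18 + 8.17*i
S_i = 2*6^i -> [2, 12, 72, 432, 2592]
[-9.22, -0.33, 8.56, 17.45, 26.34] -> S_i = -9.22 + 8.89*i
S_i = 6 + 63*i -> [6, 69, 132, 195, 258]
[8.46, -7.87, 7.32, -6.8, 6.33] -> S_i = 8.46*(-0.93)^i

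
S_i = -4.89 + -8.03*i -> [-4.89, -12.92, -20.95, -28.98, -37.01]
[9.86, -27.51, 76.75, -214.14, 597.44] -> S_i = 9.86*(-2.79)^i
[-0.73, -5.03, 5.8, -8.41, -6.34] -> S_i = Random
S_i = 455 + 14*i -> [455, 469, 483, 497, 511]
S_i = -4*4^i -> [-4, -16, -64, -256, -1024]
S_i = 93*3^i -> [93, 279, 837, 2511, 7533]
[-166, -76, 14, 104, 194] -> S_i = -166 + 90*i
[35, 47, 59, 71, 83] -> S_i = 35 + 12*i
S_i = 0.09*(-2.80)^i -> [0.09, -0.25, 0.71, -1.98, 5.53]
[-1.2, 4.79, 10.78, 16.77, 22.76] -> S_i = -1.20 + 5.99*i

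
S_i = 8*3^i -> [8, 24, 72, 216, 648]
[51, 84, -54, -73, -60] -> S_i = Random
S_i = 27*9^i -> [27, 243, 2187, 19683, 177147]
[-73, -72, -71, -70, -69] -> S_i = -73 + 1*i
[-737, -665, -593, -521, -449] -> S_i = -737 + 72*i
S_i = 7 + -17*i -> [7, -10, -27, -44, -61]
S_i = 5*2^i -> [5, 10, 20, 40, 80]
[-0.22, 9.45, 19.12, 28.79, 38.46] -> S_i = -0.22 + 9.67*i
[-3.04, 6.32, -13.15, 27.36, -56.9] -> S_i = -3.04*(-2.08)^i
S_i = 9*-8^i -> [9, -72, 576, -4608, 36864]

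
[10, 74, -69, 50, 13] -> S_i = Random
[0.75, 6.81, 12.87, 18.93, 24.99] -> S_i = 0.75 + 6.06*i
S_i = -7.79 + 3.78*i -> [-7.79, -4.01, -0.23, 3.55, 7.33]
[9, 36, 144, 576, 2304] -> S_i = 9*4^i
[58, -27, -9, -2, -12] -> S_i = Random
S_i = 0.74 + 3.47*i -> [0.74, 4.21, 7.68, 11.15, 14.62]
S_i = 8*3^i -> [8, 24, 72, 216, 648]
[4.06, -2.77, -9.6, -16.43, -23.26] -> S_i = 4.06 + -6.83*i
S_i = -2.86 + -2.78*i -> [-2.86, -5.64, -8.42, -11.2, -13.98]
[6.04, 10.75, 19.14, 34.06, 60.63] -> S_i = 6.04*1.78^i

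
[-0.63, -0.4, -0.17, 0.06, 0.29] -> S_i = -0.63 + 0.23*i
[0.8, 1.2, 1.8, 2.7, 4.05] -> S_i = 0.80*1.50^i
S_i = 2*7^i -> [2, 14, 98, 686, 4802]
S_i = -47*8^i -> [-47, -376, -3008, -24064, -192512]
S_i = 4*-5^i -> [4, -20, 100, -500, 2500]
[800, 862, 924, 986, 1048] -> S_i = 800 + 62*i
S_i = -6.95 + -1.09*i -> [-6.95, -8.04, -9.13, -10.22, -11.31]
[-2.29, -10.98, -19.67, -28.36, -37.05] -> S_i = -2.29 + -8.69*i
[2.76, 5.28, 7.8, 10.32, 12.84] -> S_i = 2.76 + 2.52*i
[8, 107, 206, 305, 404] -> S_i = 8 + 99*i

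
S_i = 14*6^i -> [14, 84, 504, 3024, 18144]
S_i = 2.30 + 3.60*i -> [2.3, 5.9, 9.5, 13.1, 16.7]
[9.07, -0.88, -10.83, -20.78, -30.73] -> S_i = 9.07 + -9.95*i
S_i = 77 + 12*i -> [77, 89, 101, 113, 125]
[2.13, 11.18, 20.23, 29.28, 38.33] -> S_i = 2.13 + 9.05*i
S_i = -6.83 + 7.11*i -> [-6.83, 0.28, 7.39, 14.5, 21.61]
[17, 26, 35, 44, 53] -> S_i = 17 + 9*i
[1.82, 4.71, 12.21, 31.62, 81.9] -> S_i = 1.82*2.59^i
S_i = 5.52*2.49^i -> [5.52, 13.74, 34.22, 85.22, 212.2]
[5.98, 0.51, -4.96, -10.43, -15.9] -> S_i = 5.98 + -5.47*i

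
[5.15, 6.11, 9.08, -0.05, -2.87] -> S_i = Random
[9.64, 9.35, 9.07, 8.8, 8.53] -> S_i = 9.64*0.97^i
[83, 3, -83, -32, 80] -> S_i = Random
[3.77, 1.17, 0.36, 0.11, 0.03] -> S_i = 3.77*0.31^i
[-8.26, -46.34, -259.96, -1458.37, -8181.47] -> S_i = -8.26*5.61^i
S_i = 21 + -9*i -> [21, 12, 3, -6, -15]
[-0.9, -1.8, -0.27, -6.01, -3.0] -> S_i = Random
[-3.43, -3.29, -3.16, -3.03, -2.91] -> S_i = -3.43*0.96^i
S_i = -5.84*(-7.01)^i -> [-5.84, 40.94, -286.98, 2011.72, -14102.14]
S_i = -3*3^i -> [-3, -9, -27, -81, -243]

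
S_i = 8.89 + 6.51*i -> [8.89, 15.4, 21.91, 28.42, 34.93]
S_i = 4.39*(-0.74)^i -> [4.39, -3.25, 2.4, -1.78, 1.32]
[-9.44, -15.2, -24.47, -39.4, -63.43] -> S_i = -9.44*1.61^i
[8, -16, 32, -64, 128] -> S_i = 8*-2^i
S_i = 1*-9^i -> [1, -9, 81, -729, 6561]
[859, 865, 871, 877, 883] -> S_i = 859 + 6*i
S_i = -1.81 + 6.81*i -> [-1.81, 5.0, 11.81, 18.62, 25.43]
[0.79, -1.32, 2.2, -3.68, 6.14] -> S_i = 0.79*(-1.67)^i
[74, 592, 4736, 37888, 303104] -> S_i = 74*8^i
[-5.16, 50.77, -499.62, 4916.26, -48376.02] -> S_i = -5.16*(-9.84)^i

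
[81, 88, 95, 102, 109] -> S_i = 81 + 7*i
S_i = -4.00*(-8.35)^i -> [-4.0, 33.4, -278.89, 2328.73, -19444.91]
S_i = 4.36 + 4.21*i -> [4.36, 8.57, 12.78, 16.99, 21.2]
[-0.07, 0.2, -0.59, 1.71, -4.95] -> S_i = -0.07*(-2.90)^i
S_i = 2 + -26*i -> [2, -24, -50, -76, -102]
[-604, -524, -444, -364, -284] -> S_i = -604 + 80*i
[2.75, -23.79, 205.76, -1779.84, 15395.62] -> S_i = 2.75*(-8.65)^i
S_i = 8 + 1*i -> [8, 9, 10, 11, 12]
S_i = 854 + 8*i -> [854, 862, 870, 878, 886]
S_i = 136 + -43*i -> [136, 93, 50, 7, -36]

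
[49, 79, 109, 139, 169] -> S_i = 49 + 30*i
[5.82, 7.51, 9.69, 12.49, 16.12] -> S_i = 5.82*1.29^i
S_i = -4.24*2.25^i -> [-4.24, -9.54, -21.46, -48.3, -108.67]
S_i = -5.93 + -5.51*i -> [-5.93, -11.44, -16.95, -22.46, -27.97]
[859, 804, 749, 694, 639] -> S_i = 859 + -55*i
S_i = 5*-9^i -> [5, -45, 405, -3645, 32805]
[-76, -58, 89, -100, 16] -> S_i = Random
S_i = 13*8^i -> [13, 104, 832, 6656, 53248]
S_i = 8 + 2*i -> [8, 10, 12, 14, 16]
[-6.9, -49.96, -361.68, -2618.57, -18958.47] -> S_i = -6.90*7.24^i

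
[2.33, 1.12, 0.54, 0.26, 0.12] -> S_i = 2.33*0.48^i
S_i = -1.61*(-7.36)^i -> [-1.61, 11.85, -87.21, 641.89, -4724.3]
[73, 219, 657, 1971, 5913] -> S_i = 73*3^i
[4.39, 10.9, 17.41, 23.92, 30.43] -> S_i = 4.39 + 6.51*i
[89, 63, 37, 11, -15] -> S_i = 89 + -26*i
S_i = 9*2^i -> [9, 18, 36, 72, 144]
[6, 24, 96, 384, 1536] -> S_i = 6*4^i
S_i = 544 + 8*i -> [544, 552, 560, 568, 576]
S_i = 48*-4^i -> [48, -192, 768, -3072, 12288]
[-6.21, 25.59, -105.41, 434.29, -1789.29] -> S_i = -6.21*(-4.12)^i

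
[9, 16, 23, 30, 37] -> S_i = 9 + 7*i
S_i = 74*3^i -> [74, 222, 666, 1998, 5994]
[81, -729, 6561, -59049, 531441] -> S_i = 81*-9^i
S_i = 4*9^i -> [4, 36, 324, 2916, 26244]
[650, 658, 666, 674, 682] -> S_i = 650 + 8*i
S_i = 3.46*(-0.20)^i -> [3.46, -0.69, 0.14, -0.03, 0.01]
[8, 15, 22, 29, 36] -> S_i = 8 + 7*i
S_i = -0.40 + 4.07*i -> [-0.4, 3.67, 7.74, 11.81, 15.88]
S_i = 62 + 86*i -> [62, 148, 234, 320, 406]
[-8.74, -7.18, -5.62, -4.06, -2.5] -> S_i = -8.74 + 1.56*i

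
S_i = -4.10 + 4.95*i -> [-4.1, 0.85, 5.8, 10.75, 15.7]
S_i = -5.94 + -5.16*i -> [-5.94, -11.1, -16.26, -21.42, -26.58]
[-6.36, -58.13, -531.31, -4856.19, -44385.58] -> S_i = -6.36*9.14^i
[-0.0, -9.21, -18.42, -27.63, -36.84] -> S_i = -0.00 + -9.21*i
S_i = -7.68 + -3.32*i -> [-7.68, -11.0, -14.32, -17.64, -20.96]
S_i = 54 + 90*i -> [54, 144, 234, 324, 414]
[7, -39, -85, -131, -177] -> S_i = 7 + -46*i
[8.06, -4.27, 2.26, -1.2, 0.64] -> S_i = 8.06*(-0.53)^i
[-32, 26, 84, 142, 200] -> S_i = -32 + 58*i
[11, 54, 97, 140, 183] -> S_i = 11 + 43*i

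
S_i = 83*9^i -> [83, 747, 6723, 60507, 544563]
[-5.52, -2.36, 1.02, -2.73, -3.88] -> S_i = Random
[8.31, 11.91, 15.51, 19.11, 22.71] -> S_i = 8.31 + 3.60*i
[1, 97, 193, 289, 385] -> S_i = 1 + 96*i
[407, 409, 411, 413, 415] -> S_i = 407 + 2*i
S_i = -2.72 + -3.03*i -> [-2.72, -5.75, -8.78, -11.81, -14.84]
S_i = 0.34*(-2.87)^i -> [0.34, -0.98, 2.8, -8.04, 23.07]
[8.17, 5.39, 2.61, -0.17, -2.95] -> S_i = 8.17 + -2.78*i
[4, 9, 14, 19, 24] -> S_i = 4 + 5*i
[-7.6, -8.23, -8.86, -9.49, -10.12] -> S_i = -7.60 + -0.63*i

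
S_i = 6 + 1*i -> [6, 7, 8, 9, 10]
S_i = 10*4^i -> [10, 40, 160, 640, 2560]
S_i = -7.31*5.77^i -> [-7.31, -42.18, -243.37, -1404.25, -8102.53]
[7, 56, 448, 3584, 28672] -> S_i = 7*8^i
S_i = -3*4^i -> [-3, -12, -48, -192, -768]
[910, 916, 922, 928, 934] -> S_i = 910 + 6*i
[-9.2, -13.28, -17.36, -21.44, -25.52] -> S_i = -9.20 + -4.08*i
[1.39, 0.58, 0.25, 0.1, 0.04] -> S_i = 1.39*0.42^i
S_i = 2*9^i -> [2, 18, 162, 1458, 13122]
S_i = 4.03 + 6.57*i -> [4.03, 10.6, 17.17, 23.74, 30.31]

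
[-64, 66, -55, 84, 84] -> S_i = Random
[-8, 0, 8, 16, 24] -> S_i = -8 + 8*i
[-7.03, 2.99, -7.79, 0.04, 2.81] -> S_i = Random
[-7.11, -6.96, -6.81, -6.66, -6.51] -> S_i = -7.11 + 0.15*i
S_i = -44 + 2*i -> [-44, -42, -40, -38, -36]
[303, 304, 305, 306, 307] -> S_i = 303 + 1*i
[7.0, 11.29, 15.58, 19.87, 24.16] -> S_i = 7.00 + 4.29*i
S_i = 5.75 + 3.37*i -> [5.75, 9.12, 12.49, 15.86, 19.23]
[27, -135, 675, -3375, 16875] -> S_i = 27*-5^i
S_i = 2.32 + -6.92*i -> [2.32, -4.6, -11.52, -18.44, -25.36]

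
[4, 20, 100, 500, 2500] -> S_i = 4*5^i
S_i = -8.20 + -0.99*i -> [-8.2, -9.19, -10.18, -11.17, -12.16]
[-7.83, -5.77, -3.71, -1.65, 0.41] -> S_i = -7.83 + 2.06*i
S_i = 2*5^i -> [2, 10, 50, 250, 1250]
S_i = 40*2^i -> [40, 80, 160, 320, 640]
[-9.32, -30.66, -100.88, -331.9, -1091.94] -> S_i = -9.32*3.29^i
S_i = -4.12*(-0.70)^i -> [-4.12, 2.88, -2.02, 1.41, -0.99]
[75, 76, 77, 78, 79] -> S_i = 75 + 1*i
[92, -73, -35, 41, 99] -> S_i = Random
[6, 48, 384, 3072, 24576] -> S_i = 6*8^i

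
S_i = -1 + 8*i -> [-1, 7, 15, 23, 31]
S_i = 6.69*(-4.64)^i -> [6.69, -31.04, 144.03, -668.31, 3100.97]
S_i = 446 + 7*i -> [446, 453, 460, 467, 474]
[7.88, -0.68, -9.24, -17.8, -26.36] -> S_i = 7.88 + -8.56*i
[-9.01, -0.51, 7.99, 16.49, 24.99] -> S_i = -9.01 + 8.50*i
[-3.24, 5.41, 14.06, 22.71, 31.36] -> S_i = -3.24 + 8.65*i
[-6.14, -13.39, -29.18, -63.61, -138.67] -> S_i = -6.14*2.18^i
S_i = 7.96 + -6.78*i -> [7.96, 1.18, -5.6, -12.38, -19.16]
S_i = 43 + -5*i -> [43, 38, 33, 28, 23]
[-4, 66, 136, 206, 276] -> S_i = -4 + 70*i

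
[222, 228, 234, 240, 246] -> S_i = 222 + 6*i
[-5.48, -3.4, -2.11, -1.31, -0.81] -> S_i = -5.48*0.62^i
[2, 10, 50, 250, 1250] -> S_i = 2*5^i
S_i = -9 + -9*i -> [-9, -18, -27, -36, -45]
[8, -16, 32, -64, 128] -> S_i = 8*-2^i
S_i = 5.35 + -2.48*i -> [5.35, 2.87, 0.39, -2.09, -4.57]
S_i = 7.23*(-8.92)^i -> [7.23, -64.49, 575.27, -5131.36, 45771.77]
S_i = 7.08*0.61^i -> [7.08, 4.32, 2.63, 1.61, 0.98]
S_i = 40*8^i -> [40, 320, 2560, 20480, 163840]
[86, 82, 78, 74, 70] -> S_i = 86 + -4*i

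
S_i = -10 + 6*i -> [-10, -4, 2, 8, 14]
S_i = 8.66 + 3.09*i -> [8.66, 11.75, 14.84, 17.93, 21.02]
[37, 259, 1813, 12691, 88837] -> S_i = 37*7^i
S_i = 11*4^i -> [11, 44, 176, 704, 2816]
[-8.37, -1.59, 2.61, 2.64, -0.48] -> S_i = Random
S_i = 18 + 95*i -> [18, 113, 208, 303, 398]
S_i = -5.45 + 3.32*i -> [-5.45, -2.13, 1.19, 4.51, 7.83]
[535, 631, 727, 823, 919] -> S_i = 535 + 96*i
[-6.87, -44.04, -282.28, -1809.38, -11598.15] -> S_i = -6.87*6.41^i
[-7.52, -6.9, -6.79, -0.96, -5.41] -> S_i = Random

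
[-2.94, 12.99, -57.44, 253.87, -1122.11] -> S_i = -2.94*(-4.42)^i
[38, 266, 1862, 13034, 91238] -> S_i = 38*7^i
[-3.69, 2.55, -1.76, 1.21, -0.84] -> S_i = -3.69*(-0.69)^i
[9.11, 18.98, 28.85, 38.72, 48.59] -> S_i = 9.11 + 9.87*i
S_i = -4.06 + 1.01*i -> [-4.06, -3.05, -2.04, -1.03, -0.02]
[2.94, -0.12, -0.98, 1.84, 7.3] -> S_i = Random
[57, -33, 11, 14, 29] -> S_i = Random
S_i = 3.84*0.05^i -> [3.84, 0.19, 0.01, 0.0, 0.0]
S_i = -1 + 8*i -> [-1, 7, 15, 23, 31]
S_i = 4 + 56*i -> [4, 60, 116, 172, 228]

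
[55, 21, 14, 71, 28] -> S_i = Random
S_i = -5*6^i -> [-5, -30, -180, -1080, -6480]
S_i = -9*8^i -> [-9, -72, -576, -4608, -36864]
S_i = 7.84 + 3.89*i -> [7.84, 11.73, 15.62, 19.51, 23.4]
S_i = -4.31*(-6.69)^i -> [-4.31, 28.83, -192.9, 1290.49, -8633.4]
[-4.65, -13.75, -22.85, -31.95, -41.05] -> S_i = -4.65 + -9.10*i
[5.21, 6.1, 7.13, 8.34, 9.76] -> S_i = 5.21*1.17^i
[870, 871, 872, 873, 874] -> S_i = 870 + 1*i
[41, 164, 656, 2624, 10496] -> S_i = 41*4^i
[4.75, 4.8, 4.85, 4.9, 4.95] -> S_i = 4.75 + 0.05*i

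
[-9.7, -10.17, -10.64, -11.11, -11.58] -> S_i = -9.70 + -0.47*i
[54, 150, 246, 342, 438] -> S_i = 54 + 96*i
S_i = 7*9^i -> [7, 63, 567, 5103, 45927]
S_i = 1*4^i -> [1, 4, 16, 64, 256]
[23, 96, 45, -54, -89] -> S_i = Random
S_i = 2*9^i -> [2, 18, 162, 1458, 13122]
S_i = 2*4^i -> [2, 8, 32, 128, 512]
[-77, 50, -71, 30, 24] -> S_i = Random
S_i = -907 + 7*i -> [-907, -900, -893, -886, -879]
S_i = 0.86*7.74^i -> [0.86, 6.66, 51.52, 398.77, 3086.47]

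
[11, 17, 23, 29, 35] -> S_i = 11 + 6*i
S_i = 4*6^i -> [4, 24, 144, 864, 5184]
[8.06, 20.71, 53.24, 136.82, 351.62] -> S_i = 8.06*2.57^i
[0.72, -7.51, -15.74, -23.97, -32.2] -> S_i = 0.72 + -8.23*i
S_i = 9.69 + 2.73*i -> [9.69, 12.42, 15.15, 17.88, 20.61]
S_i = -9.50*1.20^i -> [-9.5, -11.4, -13.68, -16.42, -19.7]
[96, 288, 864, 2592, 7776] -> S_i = 96*3^i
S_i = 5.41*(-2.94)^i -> [5.41, -15.91, 46.76, -137.48, 404.19]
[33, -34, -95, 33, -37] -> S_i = Random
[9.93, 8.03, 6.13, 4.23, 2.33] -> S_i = 9.93 + -1.90*i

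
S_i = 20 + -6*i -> [20, 14, 8, 2, -4]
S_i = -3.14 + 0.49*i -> [-3.14, -2.65, -2.16, -1.67, -1.18]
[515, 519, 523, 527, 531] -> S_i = 515 + 4*i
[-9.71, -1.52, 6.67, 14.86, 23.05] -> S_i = -9.71 + 8.19*i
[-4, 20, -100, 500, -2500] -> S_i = -4*-5^i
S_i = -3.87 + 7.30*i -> [-3.87, 3.43, 10.73, 18.03, 25.33]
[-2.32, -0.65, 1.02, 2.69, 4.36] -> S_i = -2.32 + 1.67*i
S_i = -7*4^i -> [-7, -28, -112, -448, -1792]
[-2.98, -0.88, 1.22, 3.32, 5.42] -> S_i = -2.98 + 2.10*i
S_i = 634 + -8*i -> [634, 626, 618, 610, 602]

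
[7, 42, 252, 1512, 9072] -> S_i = 7*6^i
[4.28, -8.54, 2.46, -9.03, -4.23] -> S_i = Random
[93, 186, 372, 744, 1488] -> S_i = 93*2^i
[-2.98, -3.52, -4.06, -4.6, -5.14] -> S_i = -2.98 + -0.54*i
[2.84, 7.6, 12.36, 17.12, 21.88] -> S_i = 2.84 + 4.76*i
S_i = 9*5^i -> [9, 45, 225, 1125, 5625]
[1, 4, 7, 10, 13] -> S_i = 1 + 3*i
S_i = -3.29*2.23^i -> [-3.29, -7.34, -16.36, -36.48, -81.36]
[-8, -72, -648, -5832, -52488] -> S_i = -8*9^i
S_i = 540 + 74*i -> [540, 614, 688, 762, 836]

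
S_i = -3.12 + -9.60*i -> [-3.12, -12.72, -22.32, -31.92, -41.52]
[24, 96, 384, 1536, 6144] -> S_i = 24*4^i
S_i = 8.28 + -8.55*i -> [8.28, -0.27, -8.82, -17.37, -25.92]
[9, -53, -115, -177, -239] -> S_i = 9 + -62*i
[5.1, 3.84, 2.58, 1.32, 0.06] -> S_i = 5.10 + -1.26*i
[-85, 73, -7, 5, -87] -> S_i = Random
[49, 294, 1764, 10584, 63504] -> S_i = 49*6^i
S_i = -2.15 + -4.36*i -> [-2.15, -6.51, -10.87, -15.23, -19.59]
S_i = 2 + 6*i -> [2, 8, 14, 20, 26]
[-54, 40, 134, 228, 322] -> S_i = -54 + 94*i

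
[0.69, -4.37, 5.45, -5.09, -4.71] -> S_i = Random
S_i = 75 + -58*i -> [75, 17, -41, -99, -157]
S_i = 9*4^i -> [9, 36, 144, 576, 2304]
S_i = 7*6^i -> [7, 42, 252, 1512, 9072]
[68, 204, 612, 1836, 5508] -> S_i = 68*3^i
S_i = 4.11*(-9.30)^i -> [4.11, -38.22, 355.47, -3305.91, 30744.94]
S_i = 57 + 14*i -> [57, 71, 85, 99, 113]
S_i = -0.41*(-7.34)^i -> [-0.41, 3.01, -22.09, 162.13, -1190.06]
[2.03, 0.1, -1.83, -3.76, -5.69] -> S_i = 2.03 + -1.93*i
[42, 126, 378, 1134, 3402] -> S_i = 42*3^i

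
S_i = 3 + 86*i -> [3, 89, 175, 261, 347]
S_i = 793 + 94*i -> [793, 887, 981, 1075, 1169]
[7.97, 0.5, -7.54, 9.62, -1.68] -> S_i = Random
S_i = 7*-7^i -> [7, -49, 343, -2401, 16807]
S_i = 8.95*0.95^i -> [8.95, 8.5, 8.08, 7.67, 7.29]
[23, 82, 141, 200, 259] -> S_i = 23 + 59*i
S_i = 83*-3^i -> [83, -249, 747, -2241, 6723]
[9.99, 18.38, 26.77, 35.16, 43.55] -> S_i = 9.99 + 8.39*i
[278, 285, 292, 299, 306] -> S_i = 278 + 7*i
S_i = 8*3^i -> [8, 24, 72, 216, 648]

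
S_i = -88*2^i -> [-88, -176, -352, -704, -1408]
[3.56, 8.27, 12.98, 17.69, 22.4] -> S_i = 3.56 + 4.71*i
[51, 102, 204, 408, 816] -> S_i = 51*2^i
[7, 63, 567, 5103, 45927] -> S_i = 7*9^i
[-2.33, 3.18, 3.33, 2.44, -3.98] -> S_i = Random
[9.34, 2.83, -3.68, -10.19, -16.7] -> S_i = 9.34 + -6.51*i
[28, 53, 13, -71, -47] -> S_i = Random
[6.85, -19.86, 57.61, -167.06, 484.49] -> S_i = 6.85*(-2.90)^i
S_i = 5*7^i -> [5, 35, 245, 1715, 12005]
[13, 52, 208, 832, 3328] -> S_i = 13*4^i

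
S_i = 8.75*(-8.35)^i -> [8.75, -73.06, 610.07, -5094.1, 42535.74]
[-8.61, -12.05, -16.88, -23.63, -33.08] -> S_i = -8.61*1.40^i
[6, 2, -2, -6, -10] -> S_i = 6 + -4*i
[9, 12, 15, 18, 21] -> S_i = 9 + 3*i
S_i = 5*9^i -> [5, 45, 405, 3645, 32805]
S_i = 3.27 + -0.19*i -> [3.27, 3.08, 2.89, 2.7, 2.51]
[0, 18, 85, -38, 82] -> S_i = Random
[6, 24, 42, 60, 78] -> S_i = 6 + 18*i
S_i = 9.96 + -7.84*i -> [9.96, 2.12, -5.72, -13.56, -21.4]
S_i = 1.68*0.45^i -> [1.68, 0.76, 0.34, 0.15, 0.07]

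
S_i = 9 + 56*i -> [9, 65, 121, 177, 233]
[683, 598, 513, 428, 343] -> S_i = 683 + -85*i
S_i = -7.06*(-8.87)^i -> [-7.06, 62.62, -555.46, 4926.92, -43701.79]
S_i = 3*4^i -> [3, 12, 48, 192, 768]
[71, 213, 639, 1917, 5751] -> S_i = 71*3^i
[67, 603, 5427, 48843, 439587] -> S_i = 67*9^i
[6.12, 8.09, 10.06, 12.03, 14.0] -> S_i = 6.12 + 1.97*i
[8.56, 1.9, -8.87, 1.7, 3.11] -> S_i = Random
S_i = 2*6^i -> [2, 12, 72, 432, 2592]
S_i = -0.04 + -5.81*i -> [-0.04, -5.85, -11.66, -17.47, -23.28]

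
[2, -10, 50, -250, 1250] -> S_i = 2*-5^i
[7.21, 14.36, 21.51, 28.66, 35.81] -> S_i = 7.21 + 7.15*i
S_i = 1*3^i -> [1, 3, 9, 27, 81]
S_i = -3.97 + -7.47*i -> [-3.97, -11.44, -18.91, -26.38, -33.85]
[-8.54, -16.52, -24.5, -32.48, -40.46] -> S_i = -8.54 + -7.98*i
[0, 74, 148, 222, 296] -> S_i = 0 + 74*i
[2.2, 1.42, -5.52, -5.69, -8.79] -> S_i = Random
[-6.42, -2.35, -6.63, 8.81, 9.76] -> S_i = Random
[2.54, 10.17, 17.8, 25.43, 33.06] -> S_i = 2.54 + 7.63*i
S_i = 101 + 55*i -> [101, 156, 211, 266, 321]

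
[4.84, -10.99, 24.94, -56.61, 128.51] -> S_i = 4.84*(-2.27)^i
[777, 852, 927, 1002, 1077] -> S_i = 777 + 75*i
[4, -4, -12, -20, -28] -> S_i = 4 + -8*i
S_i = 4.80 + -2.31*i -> [4.8, 2.49, 0.18, -2.13, -4.44]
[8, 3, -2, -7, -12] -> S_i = 8 + -5*i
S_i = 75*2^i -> [75, 150, 300, 600, 1200]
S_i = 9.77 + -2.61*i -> [9.77, 7.16, 4.55, 1.94, -0.67]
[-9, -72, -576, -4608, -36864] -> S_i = -9*8^i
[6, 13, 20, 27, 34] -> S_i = 6 + 7*i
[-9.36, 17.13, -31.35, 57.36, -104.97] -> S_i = -9.36*(-1.83)^i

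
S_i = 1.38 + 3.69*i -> [1.38, 5.07, 8.76, 12.45, 16.14]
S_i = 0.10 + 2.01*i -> [0.1, 2.11, 4.12, 6.13, 8.14]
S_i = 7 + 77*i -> [7, 84, 161, 238, 315]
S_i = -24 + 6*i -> [-24, -18, -12, -6, 0]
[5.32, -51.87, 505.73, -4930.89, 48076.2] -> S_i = 5.32*(-9.75)^i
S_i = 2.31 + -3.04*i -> [2.31, -0.73, -3.77, -6.81, -9.85]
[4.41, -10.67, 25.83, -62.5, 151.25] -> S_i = 4.41*(-2.42)^i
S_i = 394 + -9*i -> [394, 385, 376, 367, 358]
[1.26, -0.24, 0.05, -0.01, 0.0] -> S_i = 1.26*(-0.19)^i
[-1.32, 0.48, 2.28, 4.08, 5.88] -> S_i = -1.32 + 1.80*i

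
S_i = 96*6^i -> [96, 576, 3456, 20736, 124416]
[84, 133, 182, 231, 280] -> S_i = 84 + 49*i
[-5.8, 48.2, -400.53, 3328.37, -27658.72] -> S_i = -5.80*(-8.31)^i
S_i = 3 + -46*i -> [3, -43, -89, -135, -181]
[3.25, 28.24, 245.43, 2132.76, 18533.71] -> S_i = 3.25*8.69^i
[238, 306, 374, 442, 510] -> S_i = 238 + 68*i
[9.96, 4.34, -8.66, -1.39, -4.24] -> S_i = Random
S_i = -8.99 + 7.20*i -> [-8.99, -1.79, 5.41, 12.61, 19.81]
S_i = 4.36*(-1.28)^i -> [4.36, -5.58, 7.14, -9.14, 11.7]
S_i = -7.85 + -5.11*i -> [-7.85, -12.96, -18.07, -23.18, -28.29]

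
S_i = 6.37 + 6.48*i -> [6.37, 12.85, 19.33, 25.81, 32.29]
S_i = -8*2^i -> [-8, -16, -32, -64, -128]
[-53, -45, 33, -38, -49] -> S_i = Random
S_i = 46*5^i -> [46, 230, 1150, 5750, 28750]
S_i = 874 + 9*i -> [874, 883, 892, 901, 910]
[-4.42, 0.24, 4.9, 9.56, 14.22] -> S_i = -4.42 + 4.66*i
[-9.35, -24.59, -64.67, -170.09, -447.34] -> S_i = -9.35*2.63^i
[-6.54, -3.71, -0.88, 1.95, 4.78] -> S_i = -6.54 + 2.83*i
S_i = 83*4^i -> [83, 332, 1328, 5312, 21248]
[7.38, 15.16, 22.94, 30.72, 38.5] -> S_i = 7.38 + 7.78*i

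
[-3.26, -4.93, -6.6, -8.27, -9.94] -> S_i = -3.26 + -1.67*i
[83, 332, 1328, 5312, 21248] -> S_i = 83*4^i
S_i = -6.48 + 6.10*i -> [-6.48, -0.38, 5.72, 11.82, 17.92]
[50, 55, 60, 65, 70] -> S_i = 50 + 5*i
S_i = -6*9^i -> [-6, -54, -486, -4374, -39366]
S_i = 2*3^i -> [2, 6, 18, 54, 162]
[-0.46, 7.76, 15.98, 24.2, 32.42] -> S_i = -0.46 + 8.22*i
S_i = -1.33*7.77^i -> [-1.33, -10.33, -80.3, -623.9, -4847.7]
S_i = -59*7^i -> [-59, -413, -2891, -20237, -141659]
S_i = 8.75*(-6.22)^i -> [8.75, -54.42, 338.52, -2105.62, 13096.93]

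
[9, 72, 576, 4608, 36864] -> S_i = 9*8^i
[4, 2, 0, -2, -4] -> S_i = 4 + -2*i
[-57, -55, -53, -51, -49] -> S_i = -57 + 2*i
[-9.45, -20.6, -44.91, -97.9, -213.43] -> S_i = -9.45*2.18^i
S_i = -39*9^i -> [-39, -351, -3159, -28431, -255879]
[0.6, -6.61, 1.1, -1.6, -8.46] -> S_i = Random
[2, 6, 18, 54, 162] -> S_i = 2*3^i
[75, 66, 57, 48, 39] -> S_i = 75 + -9*i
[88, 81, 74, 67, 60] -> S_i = 88 + -7*i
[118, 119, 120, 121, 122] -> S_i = 118 + 1*i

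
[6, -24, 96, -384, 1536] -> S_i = 6*-4^i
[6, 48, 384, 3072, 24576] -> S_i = 6*8^i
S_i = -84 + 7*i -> [-84, -77, -70, -63, -56]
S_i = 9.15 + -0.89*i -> [9.15, 8.26, 7.37, 6.48, 5.59]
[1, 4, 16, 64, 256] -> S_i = 1*4^i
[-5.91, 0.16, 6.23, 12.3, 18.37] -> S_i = -5.91 + 6.07*i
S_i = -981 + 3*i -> [-981, -978, -975, -972, -969]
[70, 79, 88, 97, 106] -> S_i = 70 + 9*i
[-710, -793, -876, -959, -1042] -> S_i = -710 + -83*i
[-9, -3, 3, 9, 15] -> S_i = -9 + 6*i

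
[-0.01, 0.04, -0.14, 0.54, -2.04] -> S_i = -0.01*(-3.78)^i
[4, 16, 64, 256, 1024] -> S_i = 4*4^i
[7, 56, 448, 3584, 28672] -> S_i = 7*8^i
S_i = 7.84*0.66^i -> [7.84, 5.17, 3.42, 2.25, 1.49]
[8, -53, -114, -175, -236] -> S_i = 8 + -61*i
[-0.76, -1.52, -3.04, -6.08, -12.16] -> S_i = -0.76*2.00^i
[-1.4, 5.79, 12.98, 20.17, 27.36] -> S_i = -1.40 + 7.19*i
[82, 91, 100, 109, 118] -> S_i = 82 + 9*i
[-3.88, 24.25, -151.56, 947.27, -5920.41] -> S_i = -3.88*(-6.25)^i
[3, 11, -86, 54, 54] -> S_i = Random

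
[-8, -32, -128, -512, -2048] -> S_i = -8*4^i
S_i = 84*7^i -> [84, 588, 4116, 28812, 201684]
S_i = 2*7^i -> [2, 14, 98, 686, 4802]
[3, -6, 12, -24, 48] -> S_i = 3*-2^i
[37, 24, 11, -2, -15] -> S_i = 37 + -13*i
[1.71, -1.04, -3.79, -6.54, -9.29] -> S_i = 1.71 + -2.75*i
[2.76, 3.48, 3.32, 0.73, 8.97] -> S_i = Random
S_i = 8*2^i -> [8, 16, 32, 64, 128]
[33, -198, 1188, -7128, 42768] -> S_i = 33*-6^i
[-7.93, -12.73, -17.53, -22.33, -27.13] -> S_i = -7.93 + -4.80*i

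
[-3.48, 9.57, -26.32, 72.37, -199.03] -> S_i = -3.48*(-2.75)^i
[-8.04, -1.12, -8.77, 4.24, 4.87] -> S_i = Random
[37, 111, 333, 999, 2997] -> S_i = 37*3^i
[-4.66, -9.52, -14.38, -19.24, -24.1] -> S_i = -4.66 + -4.86*i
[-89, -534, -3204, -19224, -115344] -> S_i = -89*6^i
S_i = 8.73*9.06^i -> [8.73, 79.09, 716.59, 6492.3, 58820.27]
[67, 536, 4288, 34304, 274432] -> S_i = 67*8^i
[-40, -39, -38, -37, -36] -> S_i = -40 + 1*i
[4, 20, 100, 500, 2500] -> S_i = 4*5^i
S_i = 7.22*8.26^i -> [7.22, 59.64, 492.6, 4068.9, 33609.14]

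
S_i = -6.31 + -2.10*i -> [-6.31, -8.41, -10.51, -12.61, -14.71]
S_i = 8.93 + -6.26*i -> [8.93, 2.67, -3.59, -9.85, -16.11]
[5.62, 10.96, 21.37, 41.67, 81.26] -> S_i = 5.62*1.95^i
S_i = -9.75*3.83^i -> [-9.75, -37.34, -143.02, -547.77, -2097.97]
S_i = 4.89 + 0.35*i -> [4.89, 5.24, 5.59, 5.94, 6.29]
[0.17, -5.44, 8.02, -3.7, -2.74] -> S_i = Random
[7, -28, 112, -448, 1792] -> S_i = 7*-4^i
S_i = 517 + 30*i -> [517, 547, 577, 607, 637]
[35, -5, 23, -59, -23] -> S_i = Random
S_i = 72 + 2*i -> [72, 74, 76, 78, 80]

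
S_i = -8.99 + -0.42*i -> [-8.99, -9.41, -9.83, -10.25, -10.67]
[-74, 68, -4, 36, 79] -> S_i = Random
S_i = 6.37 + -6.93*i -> [6.37, -0.56, -7.49, -14.42, -21.35]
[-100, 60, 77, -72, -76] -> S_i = Random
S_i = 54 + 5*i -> [54, 59, 64, 69, 74]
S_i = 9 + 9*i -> [9, 18, 27, 36, 45]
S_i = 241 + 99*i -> [241, 340, 439, 538, 637]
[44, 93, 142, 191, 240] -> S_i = 44 + 49*i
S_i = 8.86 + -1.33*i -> [8.86, 7.53, 6.2, 4.87, 3.54]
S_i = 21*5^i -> [21, 105, 525, 2625, 13125]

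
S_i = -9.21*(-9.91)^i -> [-9.21, 91.27, -904.5, 8963.56, -88828.89]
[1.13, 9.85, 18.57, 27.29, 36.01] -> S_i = 1.13 + 8.72*i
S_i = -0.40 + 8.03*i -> [-0.4, 7.63, 15.66, 23.69, 31.72]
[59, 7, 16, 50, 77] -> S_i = Random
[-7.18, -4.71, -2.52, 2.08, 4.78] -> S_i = Random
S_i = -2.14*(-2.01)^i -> [-2.14, 4.3, -8.65, 17.38, -34.93]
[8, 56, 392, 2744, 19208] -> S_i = 8*7^i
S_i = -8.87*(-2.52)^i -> [-8.87, 22.35, -56.33, 141.95, -357.71]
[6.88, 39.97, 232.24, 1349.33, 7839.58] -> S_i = 6.88*5.81^i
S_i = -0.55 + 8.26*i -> [-0.55, 7.71, 15.97, 24.23, 32.49]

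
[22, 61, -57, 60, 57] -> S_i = Random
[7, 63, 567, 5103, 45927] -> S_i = 7*9^i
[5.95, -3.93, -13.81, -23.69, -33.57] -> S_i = 5.95 + -9.88*i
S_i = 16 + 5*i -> [16, 21, 26, 31, 36]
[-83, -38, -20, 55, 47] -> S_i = Random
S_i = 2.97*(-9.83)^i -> [2.97, -29.2, 286.99, -2821.09, 27731.32]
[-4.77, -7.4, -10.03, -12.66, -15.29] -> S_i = -4.77 + -2.63*i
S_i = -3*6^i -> [-3, -18, -108, -648, -3888]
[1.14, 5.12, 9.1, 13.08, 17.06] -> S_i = 1.14 + 3.98*i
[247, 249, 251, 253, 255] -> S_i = 247 + 2*i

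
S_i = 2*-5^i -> [2, -10, 50, -250, 1250]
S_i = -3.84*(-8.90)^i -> [-3.84, 34.18, -304.17, 2707.08, -24093.02]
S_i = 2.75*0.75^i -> [2.75, 2.06, 1.55, 1.16, 0.87]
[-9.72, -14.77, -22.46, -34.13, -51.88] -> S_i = -9.72*1.52^i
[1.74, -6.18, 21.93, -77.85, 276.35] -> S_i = 1.74*(-3.55)^i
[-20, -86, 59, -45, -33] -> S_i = Random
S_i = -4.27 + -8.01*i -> [-4.27, -12.28, -20.29, -28.3, -36.31]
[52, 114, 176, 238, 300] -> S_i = 52 + 62*i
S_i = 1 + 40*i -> [1, 41, 81, 121, 161]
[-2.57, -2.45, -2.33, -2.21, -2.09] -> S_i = -2.57 + 0.12*i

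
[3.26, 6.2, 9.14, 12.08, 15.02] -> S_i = 3.26 + 2.94*i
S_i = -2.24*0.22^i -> [-2.24, -0.49, -0.11, -0.02, -0.01]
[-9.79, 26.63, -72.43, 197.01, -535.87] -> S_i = -9.79*(-2.72)^i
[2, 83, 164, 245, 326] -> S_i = 2 + 81*i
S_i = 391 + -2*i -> [391, 389, 387, 385, 383]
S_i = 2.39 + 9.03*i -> [2.39, 11.42, 20.45, 29.48, 38.51]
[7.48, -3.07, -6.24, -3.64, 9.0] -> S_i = Random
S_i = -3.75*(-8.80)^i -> [-3.75, 33.0, -290.4, 2555.52, -22488.58]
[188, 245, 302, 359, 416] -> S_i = 188 + 57*i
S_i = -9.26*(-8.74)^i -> [-9.26, 80.93, -707.35, 6182.23, -54032.71]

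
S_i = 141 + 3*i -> [141, 144, 147, 150, 153]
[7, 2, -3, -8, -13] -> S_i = 7 + -5*i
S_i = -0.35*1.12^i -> [-0.35, -0.39, -0.44, -0.49, -0.55]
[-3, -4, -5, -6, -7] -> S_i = -3 + -1*i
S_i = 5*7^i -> [5, 35, 245, 1715, 12005]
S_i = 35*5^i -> [35, 175, 875, 4375, 21875]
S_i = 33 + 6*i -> [33, 39, 45, 51, 57]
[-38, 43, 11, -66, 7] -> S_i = Random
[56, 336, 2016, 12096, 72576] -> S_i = 56*6^i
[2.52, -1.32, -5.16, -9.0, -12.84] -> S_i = 2.52 + -3.84*i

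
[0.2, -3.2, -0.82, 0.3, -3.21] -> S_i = Random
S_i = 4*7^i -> [4, 28, 196, 1372, 9604]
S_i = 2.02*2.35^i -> [2.02, 4.75, 11.16, 26.22, 61.61]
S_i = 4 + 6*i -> [4, 10, 16, 22, 28]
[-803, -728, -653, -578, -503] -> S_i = -803 + 75*i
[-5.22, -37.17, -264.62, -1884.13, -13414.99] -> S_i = -5.22*7.12^i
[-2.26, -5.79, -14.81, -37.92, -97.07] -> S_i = -2.26*2.56^i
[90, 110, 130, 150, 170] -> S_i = 90 + 20*i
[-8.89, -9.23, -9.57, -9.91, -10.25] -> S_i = -8.89 + -0.34*i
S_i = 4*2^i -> [4, 8, 16, 32, 64]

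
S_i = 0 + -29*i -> [0, -29, -58, -87, -116]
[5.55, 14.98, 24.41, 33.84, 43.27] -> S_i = 5.55 + 9.43*i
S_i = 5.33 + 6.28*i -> [5.33, 11.61, 17.89, 24.17, 30.45]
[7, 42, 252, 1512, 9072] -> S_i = 7*6^i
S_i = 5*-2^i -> [5, -10, 20, -40, 80]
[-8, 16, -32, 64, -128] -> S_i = -8*-2^i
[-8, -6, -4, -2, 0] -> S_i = -8 + 2*i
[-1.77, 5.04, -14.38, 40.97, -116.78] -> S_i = -1.77*(-2.85)^i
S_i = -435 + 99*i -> [-435, -336, -237, -138, -39]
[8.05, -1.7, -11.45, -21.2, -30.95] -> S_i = 8.05 + -9.75*i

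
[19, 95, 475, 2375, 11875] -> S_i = 19*5^i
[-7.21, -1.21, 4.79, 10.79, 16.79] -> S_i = -7.21 + 6.00*i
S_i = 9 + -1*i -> [9, 8, 7, 6, 5]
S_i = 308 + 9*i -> [308, 317, 326, 335, 344]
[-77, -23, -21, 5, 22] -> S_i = Random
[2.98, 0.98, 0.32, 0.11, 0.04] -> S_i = 2.98*0.33^i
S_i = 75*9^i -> [75, 675, 6075, 54675, 492075]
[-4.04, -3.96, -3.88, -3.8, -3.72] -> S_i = -4.04 + 0.08*i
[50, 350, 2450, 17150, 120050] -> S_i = 50*7^i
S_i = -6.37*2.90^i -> [-6.37, -18.47, -53.57, -155.36, -450.54]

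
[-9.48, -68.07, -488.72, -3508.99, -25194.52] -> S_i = -9.48*7.18^i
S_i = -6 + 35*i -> [-6, 29, 64, 99, 134]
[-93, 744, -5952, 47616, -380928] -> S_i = -93*-8^i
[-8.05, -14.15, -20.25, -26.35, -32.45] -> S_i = -8.05 + -6.10*i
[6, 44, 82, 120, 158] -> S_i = 6 + 38*i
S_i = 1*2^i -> [1, 2, 4, 8, 16]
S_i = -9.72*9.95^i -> [-9.72, -96.71, -962.3, -9574.93, -95270.53]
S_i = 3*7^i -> [3, 21, 147, 1029, 7203]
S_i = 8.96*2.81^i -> [8.96, 25.18, 70.75, 198.8, 558.64]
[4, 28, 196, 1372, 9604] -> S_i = 4*7^i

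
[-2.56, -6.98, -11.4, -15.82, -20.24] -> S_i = -2.56 + -4.42*i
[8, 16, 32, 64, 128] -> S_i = 8*2^i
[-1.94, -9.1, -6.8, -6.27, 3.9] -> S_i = Random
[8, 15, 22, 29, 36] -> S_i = 8 + 7*i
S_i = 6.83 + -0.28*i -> [6.83, 6.55, 6.27, 5.99, 5.71]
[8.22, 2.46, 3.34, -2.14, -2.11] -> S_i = Random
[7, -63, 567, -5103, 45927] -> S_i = 7*-9^i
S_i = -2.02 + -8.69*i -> [-2.02, -10.71, -19.4, -28.09, -36.78]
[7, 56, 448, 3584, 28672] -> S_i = 7*8^i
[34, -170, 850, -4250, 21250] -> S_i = 34*-5^i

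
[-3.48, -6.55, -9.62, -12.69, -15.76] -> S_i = -3.48 + -3.07*i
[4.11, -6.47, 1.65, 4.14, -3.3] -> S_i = Random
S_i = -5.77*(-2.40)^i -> [-5.77, 13.85, -33.24, 79.76, -191.43]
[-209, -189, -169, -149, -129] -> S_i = -209 + 20*i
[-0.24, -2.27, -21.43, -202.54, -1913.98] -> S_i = -0.24*9.45^i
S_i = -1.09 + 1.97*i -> [-1.09, 0.88, 2.85, 4.82, 6.79]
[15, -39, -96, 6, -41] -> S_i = Random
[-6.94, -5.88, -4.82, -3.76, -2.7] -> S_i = -6.94 + 1.06*i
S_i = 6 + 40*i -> [6, 46, 86, 126, 166]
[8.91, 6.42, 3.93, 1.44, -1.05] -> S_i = 8.91 + -2.49*i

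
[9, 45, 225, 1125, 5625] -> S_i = 9*5^i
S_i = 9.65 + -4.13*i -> [9.65, 5.52, 1.39, -2.74, -6.87]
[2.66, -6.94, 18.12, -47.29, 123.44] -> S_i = 2.66*(-2.61)^i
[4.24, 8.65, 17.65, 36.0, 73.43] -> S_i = 4.24*2.04^i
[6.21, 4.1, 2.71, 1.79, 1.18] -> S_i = 6.21*0.66^i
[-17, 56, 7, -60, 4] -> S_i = Random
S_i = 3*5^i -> [3, 15, 75, 375, 1875]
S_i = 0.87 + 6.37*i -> [0.87, 7.24, 13.61, 19.98, 26.35]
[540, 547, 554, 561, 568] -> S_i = 540 + 7*i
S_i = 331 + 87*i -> [331, 418, 505, 592, 679]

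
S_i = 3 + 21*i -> [3, 24, 45, 66, 87]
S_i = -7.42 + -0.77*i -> [-7.42, -8.19, -8.96, -9.73, -10.5]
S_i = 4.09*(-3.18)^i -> [4.09, -13.01, 41.36, -131.52, 418.25]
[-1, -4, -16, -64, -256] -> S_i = -1*4^i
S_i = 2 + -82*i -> [2, -80, -162, -244, -326]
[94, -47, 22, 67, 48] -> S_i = Random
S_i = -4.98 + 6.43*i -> [-4.98, 1.45, 7.88, 14.31, 20.74]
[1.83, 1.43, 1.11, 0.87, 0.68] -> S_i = 1.83*0.78^i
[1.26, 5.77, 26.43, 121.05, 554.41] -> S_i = 1.26*4.58^i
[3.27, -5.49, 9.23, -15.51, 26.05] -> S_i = 3.27*(-1.68)^i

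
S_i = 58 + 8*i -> [58, 66, 74, 82, 90]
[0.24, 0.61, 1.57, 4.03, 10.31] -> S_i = 0.24*2.56^i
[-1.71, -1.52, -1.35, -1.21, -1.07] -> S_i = -1.71*0.89^i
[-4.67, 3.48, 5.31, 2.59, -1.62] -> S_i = Random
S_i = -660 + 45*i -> [-660, -615, -570, -525, -480]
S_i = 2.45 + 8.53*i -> [2.45, 10.98, 19.51, 28.04, 36.57]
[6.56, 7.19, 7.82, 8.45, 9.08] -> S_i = 6.56 + 0.63*i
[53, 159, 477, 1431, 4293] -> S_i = 53*3^i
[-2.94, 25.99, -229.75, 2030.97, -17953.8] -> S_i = -2.94*(-8.84)^i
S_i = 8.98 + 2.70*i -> [8.98, 11.68, 14.38, 17.08, 19.78]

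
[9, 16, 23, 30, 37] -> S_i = 9 + 7*i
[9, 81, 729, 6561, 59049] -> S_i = 9*9^i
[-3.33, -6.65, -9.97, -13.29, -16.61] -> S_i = -3.33 + -3.32*i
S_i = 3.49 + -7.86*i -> [3.49, -4.37, -12.23, -20.09, -27.95]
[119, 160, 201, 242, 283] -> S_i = 119 + 41*i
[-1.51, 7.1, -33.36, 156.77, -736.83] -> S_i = -1.51*(-4.70)^i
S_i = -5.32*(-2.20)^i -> [-5.32, 11.7, -25.75, 56.65, -124.62]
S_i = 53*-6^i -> [53, -318, 1908, -11448, 68688]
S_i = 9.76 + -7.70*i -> [9.76, 2.06, -5.64, -13.34, -21.04]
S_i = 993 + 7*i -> [993, 1000, 1007, 1014, 1021]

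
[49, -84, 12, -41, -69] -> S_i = Random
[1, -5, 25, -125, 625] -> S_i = 1*-5^i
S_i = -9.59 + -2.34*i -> [-9.59, -11.93, -14.27, -16.61, -18.95]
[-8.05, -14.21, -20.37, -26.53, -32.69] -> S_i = -8.05 + -6.16*i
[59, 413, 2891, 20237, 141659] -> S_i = 59*7^i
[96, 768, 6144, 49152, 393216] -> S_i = 96*8^i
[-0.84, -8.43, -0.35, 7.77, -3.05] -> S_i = Random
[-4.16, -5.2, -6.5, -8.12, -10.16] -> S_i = -4.16*1.25^i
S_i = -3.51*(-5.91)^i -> [-3.51, 20.74, -122.6, 724.55, -4282.1]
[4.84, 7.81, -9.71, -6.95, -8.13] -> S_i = Random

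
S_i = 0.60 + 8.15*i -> [0.6, 8.75, 16.9, 25.05, 33.2]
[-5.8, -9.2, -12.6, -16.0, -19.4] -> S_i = -5.80 + -3.40*i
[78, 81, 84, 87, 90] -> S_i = 78 + 3*i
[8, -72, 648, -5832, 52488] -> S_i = 8*-9^i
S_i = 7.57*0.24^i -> [7.57, 1.82, 0.44, 0.1, 0.03]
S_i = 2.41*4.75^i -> [2.41, 11.45, 54.38, 258.28, 1226.85]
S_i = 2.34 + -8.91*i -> [2.34, -6.57, -15.48, -24.39, -33.3]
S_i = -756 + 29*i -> [-756, -727, -698, -669, -640]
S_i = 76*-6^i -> [76, -456, 2736, -16416, 98496]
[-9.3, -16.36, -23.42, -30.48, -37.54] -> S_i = -9.30 + -7.06*i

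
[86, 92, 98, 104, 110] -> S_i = 86 + 6*i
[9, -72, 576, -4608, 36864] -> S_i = 9*-8^i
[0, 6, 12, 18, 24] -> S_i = 0 + 6*i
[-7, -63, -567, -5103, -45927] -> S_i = -7*9^i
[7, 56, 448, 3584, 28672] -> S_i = 7*8^i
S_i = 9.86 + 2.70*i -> [9.86, 12.56, 15.26, 17.96, 20.66]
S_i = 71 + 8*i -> [71, 79, 87, 95, 103]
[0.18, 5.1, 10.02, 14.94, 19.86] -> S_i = 0.18 + 4.92*i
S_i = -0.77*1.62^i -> [-0.77, -1.25, -2.02, -3.27, -5.3]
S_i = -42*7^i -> [-42, -294, -2058, -14406, -100842]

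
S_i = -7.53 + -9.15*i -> [-7.53, -16.68, -25.83, -34.98, -44.13]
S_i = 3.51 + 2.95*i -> [3.51, 6.46, 9.41, 12.36, 15.31]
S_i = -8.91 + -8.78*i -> [-8.91, -17.69, -26.47, -35.25, -44.03]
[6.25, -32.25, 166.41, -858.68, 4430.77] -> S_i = 6.25*(-5.16)^i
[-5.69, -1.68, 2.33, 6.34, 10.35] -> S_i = -5.69 + 4.01*i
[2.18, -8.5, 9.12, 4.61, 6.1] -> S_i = Random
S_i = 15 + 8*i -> [15, 23, 31, 39, 47]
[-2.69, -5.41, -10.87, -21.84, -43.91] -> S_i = -2.69*2.01^i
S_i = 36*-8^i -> [36, -288, 2304, -18432, 147456]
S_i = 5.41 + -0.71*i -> [5.41, 4.7, 3.99, 3.28, 2.57]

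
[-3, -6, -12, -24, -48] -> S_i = -3*2^i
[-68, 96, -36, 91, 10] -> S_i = Random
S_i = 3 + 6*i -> [3, 9, 15, 21, 27]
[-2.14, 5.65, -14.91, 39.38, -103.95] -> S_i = -2.14*(-2.64)^i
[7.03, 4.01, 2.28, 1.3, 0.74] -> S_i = 7.03*0.57^i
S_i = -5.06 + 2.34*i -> [-5.06, -2.72, -0.38, 1.96, 4.3]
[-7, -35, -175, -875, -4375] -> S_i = -7*5^i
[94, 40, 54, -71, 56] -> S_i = Random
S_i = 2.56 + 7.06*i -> [2.56, 9.62, 16.68, 23.74, 30.8]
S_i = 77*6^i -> [77, 462, 2772, 16632, 99792]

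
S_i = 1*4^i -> [1, 4, 16, 64, 256]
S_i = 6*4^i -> [6, 24, 96, 384, 1536]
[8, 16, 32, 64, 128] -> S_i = 8*2^i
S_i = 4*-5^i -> [4, -20, 100, -500, 2500]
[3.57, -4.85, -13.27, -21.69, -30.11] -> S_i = 3.57 + -8.42*i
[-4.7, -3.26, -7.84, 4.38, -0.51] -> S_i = Random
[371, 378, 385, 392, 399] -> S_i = 371 + 7*i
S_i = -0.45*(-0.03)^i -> [-0.45, 0.01, -0.0, 0.0, -0.0]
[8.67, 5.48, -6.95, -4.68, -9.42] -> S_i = Random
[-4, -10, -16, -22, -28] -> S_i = -4 + -6*i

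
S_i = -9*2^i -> [-9, -18, -36, -72, -144]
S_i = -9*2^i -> [-9, -18, -36, -72, -144]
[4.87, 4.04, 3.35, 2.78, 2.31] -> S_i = 4.87*0.83^i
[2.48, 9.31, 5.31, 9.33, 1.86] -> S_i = Random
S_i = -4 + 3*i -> [-4, -1, 2, 5, 8]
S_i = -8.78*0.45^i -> [-8.78, -3.95, -1.78, -0.8, -0.36]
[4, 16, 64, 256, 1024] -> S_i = 4*4^i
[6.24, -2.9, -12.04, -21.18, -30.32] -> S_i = 6.24 + -9.14*i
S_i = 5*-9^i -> [5, -45, 405, -3645, 32805]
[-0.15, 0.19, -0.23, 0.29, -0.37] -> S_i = -0.15*(-1.25)^i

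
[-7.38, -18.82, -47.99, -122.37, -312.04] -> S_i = -7.38*2.55^i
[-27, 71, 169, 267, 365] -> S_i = -27 + 98*i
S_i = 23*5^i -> [23, 115, 575, 2875, 14375]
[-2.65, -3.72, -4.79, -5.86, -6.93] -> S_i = -2.65 + -1.07*i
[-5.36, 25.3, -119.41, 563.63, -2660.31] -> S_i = -5.36*(-4.72)^i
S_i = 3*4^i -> [3, 12, 48, 192, 768]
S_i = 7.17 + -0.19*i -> [7.17, 6.98, 6.79, 6.6, 6.41]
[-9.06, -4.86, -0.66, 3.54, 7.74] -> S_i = -9.06 + 4.20*i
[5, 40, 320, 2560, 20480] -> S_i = 5*8^i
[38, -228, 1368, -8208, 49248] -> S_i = 38*-6^i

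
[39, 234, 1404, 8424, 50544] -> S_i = 39*6^i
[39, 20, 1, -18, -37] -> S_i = 39 + -19*i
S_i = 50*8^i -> [50, 400, 3200, 25600, 204800]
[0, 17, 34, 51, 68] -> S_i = 0 + 17*i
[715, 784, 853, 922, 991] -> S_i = 715 + 69*i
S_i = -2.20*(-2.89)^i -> [-2.2, 6.36, -18.37, 53.1, -153.47]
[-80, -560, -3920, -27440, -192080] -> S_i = -80*7^i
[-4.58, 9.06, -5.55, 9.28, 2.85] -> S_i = Random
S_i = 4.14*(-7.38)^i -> [4.14, -30.55, 225.48, -1664.06, 12280.78]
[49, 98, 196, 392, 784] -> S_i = 49*2^i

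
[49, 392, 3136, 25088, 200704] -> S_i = 49*8^i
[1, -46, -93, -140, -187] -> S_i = 1 + -47*i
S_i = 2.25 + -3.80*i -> [2.25, -1.55, -5.35, -9.15, -12.95]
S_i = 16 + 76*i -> [16, 92, 168, 244, 320]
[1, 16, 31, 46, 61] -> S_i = 1 + 15*i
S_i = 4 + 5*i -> [4, 9, 14, 19, 24]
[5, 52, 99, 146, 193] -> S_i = 5 + 47*i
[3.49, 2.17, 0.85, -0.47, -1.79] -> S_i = 3.49 + -1.32*i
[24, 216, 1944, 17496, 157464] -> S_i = 24*9^i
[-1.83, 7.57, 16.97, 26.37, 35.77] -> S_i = -1.83 + 9.40*i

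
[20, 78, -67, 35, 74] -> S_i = Random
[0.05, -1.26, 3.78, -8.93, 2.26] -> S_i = Random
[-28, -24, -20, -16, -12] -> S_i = -28 + 4*i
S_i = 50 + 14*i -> [50, 64, 78, 92, 106]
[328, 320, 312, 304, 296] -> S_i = 328 + -8*i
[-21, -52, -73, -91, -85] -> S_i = Random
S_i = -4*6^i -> [-4, -24, -144, -864, -5184]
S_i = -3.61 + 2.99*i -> [-3.61, -0.62, 2.37, 5.36, 8.35]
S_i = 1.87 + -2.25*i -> [1.87, -0.38, -2.63, -4.88, -7.13]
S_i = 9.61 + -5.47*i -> [9.61, 4.14, -1.33, -6.8, -12.27]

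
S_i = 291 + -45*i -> [291, 246, 201, 156, 111]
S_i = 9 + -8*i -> [9, 1, -7, -15, -23]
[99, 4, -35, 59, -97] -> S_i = Random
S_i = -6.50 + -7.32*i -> [-6.5, -13.82, -21.14, -28.46, -35.78]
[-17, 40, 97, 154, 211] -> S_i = -17 + 57*i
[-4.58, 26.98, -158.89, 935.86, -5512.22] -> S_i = -4.58*(-5.89)^i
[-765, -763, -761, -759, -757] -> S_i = -765 + 2*i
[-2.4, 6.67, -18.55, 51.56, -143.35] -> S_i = -2.40*(-2.78)^i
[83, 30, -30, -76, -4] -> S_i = Random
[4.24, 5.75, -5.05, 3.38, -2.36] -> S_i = Random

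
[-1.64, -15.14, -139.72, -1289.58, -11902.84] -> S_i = -1.64*9.23^i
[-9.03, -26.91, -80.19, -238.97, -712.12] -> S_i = -9.03*2.98^i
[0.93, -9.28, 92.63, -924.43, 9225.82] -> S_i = 0.93*(-9.98)^i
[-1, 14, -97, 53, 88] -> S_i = Random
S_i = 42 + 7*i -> [42, 49, 56, 63, 70]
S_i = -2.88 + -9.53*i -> [-2.88, -12.41, -21.94, -31.47, -41.0]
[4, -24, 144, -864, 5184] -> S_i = 4*-6^i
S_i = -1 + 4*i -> [-1, 3, 7, 11, 15]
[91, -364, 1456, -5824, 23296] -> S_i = 91*-4^i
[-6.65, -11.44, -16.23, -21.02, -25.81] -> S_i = -6.65 + -4.79*i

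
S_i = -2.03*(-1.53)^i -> [-2.03, 3.11, -4.75, 7.27, -11.12]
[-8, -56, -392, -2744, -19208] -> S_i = -8*7^i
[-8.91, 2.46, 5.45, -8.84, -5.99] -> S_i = Random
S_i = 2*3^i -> [2, 6, 18, 54, 162]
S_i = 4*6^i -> [4, 24, 144, 864, 5184]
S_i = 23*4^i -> [23, 92, 368, 1472, 5888]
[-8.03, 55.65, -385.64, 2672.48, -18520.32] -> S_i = -8.03*(-6.93)^i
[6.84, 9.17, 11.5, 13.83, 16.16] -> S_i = 6.84 + 2.33*i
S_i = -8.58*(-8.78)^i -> [-8.58, 75.33, -661.42, 5807.25, -50987.69]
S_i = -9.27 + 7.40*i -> [-9.27, -1.87, 5.53, 12.93, 20.33]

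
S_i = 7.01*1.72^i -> [7.01, 12.06, 20.74, 35.67, 61.35]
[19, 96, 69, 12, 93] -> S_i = Random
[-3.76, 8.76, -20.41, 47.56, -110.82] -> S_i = -3.76*(-2.33)^i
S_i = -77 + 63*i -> [-77, -14, 49, 112, 175]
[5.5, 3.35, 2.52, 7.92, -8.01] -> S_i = Random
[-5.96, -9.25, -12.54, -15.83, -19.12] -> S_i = -5.96 + -3.29*i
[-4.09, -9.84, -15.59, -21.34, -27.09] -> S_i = -4.09 + -5.75*i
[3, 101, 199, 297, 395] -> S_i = 3 + 98*i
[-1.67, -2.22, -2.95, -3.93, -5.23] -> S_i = -1.67*1.33^i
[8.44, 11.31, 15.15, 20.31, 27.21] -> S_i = 8.44*1.34^i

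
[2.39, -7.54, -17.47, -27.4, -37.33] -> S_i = 2.39 + -9.93*i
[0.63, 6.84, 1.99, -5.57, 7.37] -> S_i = Random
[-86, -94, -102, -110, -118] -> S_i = -86 + -8*i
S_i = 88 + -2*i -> [88, 86, 84, 82, 80]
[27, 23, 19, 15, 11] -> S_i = 27 + -4*i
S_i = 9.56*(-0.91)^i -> [9.56, -8.7, 7.92, -7.2, 6.56]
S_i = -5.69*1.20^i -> [-5.69, -6.83, -8.19, -9.83, -11.8]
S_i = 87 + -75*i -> [87, 12, -63, -138, -213]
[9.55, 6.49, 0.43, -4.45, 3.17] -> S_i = Random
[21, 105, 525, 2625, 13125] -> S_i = 21*5^i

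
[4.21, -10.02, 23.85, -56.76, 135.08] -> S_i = 4.21*(-2.38)^i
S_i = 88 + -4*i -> [88, 84, 80, 76, 72]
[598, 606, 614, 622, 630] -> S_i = 598 + 8*i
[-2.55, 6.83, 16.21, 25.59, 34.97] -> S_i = -2.55 + 9.38*i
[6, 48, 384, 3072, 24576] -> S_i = 6*8^i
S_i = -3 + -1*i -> [-3, -4, -5, -6, -7]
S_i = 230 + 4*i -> [230, 234, 238, 242, 246]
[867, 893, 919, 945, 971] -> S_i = 867 + 26*i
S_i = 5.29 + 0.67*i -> [5.29, 5.96, 6.63, 7.3, 7.97]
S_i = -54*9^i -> [-54, -486, -4374, -39366, -354294]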